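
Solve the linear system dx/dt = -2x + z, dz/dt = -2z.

x(t) = c_1e^(-2t) + c_2te^(-2t) + 3c_2e^(-2t), z(t) = c_2e^(-2t)

Coefficient matrix A = [[-2, 1], [0, -2]].
Characteristic polynomial det(A - λI) = λ^2 + 4λ + 4 = 0.
Single eigenvalue λ = -2 with algebraic multiplicity 2.
Eigenvector v = (1,0); generalized eigenvector w with (A-λI)w=v is (3,1).
General solution: e^(-2t)[c_1·v + c_2·(t·v + w)].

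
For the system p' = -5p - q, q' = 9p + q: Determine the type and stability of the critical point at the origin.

A = [[-5,-1],[9,1]]; det(A-λI) = λ^2 + 4λ + 4.
repeated λ = -2 with a single eigenvector.

stable improper node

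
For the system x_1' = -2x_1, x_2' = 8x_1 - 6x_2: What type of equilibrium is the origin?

A = [[-2,0],[8,-6]]; det(A-λI) = λ^2 + 8λ + 12.
λ = -6, -2: both negative.

stable node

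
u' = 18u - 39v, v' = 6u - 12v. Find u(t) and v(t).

Coefficient matrix A = [[18, -39], [6, -12]].
Characteristic polynomial det(A - λI) = λ^2 - 6λ + 18 = 0.
Eigenvalues λ = 3 ± 3i (complex conjugate pair).
For λ=3+3i: an eigenvector is (-2,-1) - i(3,1) = (-2 - 3i, -1 - i).
A real fundamental pair from Re and Im of e^((3+3i)t)v: X_1 = e^(3t)(cos(3t)·(-2,-1) + sin(3t)·(3,1)), X_2 = e^(3t)(sin(3t)·(-2,-1) - cos(3t)·(3,1)).
General solution: K_1X_1 + K_2X_2.

u(t) = 3K_1e^(3t)sin(3t) - 2K_1e^(3t)cos(3t) - 2K_2e^(3t)sin(3t) - 3K_2e^(3t)cos(3t), v(t) = K_1e^(3t)sin(3t) - K_1e^(3t)cos(3t) - K_2e^(3t)sin(3t) - K_2e^(3t)cos(3t)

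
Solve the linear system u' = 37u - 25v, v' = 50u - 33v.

Coefficient matrix A = [[37, -25], [50, -33]].
Characteristic polynomial det(A - λI) = λ^2 - 4λ + 29 = 0.
Eigenvalues λ = 2 ± 5i (complex conjugate pair).
For λ=2+5i: an eigenvector is (-2,-3) - i(1,1) = (-2 - i, -3 - i).
A real fundamental pair from Re and Im of e^((2+5i)t)v: X_1 = e^(2t)(cos(5t)·(-2,-3) + sin(5t)·(1,1)), X_2 = e^(2t)(sin(5t)·(-2,-3) - cos(5t)·(1,1)).
General solution: c_1X_1 + c_2X_2.

u(t) = c_1e^(2t)sin(5t) - 2c_1e^(2t)cos(5t) - 2c_2e^(2t)sin(5t) - c_2e^(2t)cos(5t), v(t) = c_1e^(2t)sin(5t) - 3c_1e^(2t)cos(5t) - 3c_2e^(2t)sin(5t) - c_2e^(2t)cos(5t)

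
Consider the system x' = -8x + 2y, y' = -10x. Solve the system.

Coefficient matrix A = [[-8, 2], [-10, 0]].
Characteristic polynomial det(A - λI) = λ^2 + 8λ + 20 = 0.
Eigenvalues λ = -4 ± 2i (complex conjugate pair).
For λ=-4+2i: an eigenvector is (0,-1) - i(-1,-2) = (0 + i, -1 + 2i).
A real fundamental pair from Re and Im of e^((-4+2i)t)v: X_1 = e^(-4t)(cos(2t)·(0,-1) + sin(2t)·(-1,-2)), X_2 = e^(-4t)(sin(2t)·(0,-1) - cos(2t)·(-1,-2)).
General solution: C_1X_1 + C_2X_2.

x(t) = -C_1e^(-4t)sin(2t) + C_2e^(-4t)cos(2t), y(t) = -2C_1e^(-4t)sin(2t) - C_1e^(-4t)cos(2t) - C_2e^(-4t)sin(2t) + 2C_2e^(-4t)cos(2t)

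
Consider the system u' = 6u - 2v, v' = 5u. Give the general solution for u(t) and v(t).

u(t) = K_1e^(3t)sin(t) - K_1e^(3t)cos(t) - K_2e^(3t)sin(t) - K_2e^(3t)cos(t), v(t) = K_1e^(3t)sin(t) - 2K_1e^(3t)cos(t) - 2K_2e^(3t)sin(t) - K_2e^(3t)cos(t)

Coefficient matrix A = [[6, -2], [5, 0]].
Characteristic polynomial det(A - λI) = λ^2 - 6λ + 10 = 0.
Eigenvalues λ = 3 ± i (complex conjugate pair).
For λ=3+i: an eigenvector is (-1,-2) - i(1,1) = (-1 - i, -2 - i).
A real fundamental pair from Re and Im of e^((3+i)t)v: X_1 = e^(3t)(cos(t)·(-1,-2) + sin(t)·(1,1)), X_2 = e^(3t)(sin(t)·(-1,-2) - cos(t)·(1,1)).
General solution: K_1X_1 + K_2X_2.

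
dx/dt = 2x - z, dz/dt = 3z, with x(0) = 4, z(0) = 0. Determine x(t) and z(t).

x(t) = 4e^(2t), z(t) = 0

Coefficient matrix A = [[2, -1], [0, 3]].
Characteristic polynomial det(A - λI) = λ^2 - 5λ + 6 = 0.
Eigenvalues λ = 3, 2.
For λ=3: (A-λI) row 1 is [-1, -1], so an eigenvector is (1, -1).
For λ=2: (A-λI) row 1 is [0, -1], so an eigenvector is (-1, 0).
General solution: K_1e^(3t)(1,-1) + K_2e^(2t)(-1,0).
Applying x(0)=4, z(0)=0 gives K_1=0, K_2=-4.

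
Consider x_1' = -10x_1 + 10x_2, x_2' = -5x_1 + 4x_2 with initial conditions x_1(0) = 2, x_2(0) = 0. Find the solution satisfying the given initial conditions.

x_1(t) = -14e^(-3t)sin(t) + 2e^(-3t)cos(t), x_2(t) = -10e^(-3t)sin(t)

Coefficient matrix A = [[-10, 10], [-5, 4]].
Characteristic polynomial det(A - λI) = λ^2 + 6λ + 10 = 0.
Eigenvalues λ = -3 ± i (complex conjugate pair).
For λ=-3+i: an eigenvector is (3,2) - i(-1,-1) = (3 + i, 2 + i).
A real fundamental pair from Re and Im of e^((-3+i)t)v: X_1 = e^(-3t)(cos(t)·(3,2) + sin(t)·(-1,-1)), X_2 = e^(-3t)(sin(t)·(3,2) - cos(t)·(-1,-1)).
General solution: C_1X_1 + C_2X_2.
Applying x_1(0)=2, x_2(0)=0 gives C_1=2, C_2=-4.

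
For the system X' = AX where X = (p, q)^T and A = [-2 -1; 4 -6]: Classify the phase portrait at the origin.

A = [[-2,-1],[4,-6]]; det(A-λI) = λ^2 + 8λ + 16.
repeated λ = -4 with a single eigenvector.

stable improper node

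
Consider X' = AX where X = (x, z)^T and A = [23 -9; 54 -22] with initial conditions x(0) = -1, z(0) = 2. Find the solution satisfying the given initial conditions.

Coefficient matrix A = [[23, -9], [54, -22]].
Characteristic polynomial det(A - λI) = λ^2 - λ - 20 = 0.
Eigenvalues λ = -4, 5.
For λ=-4: (A-λI) row 1 is [27, -9], so an eigenvector is (1, 3).
For λ=5: (A-λI) row 1 is [18, -9], so an eigenvector is (-1, -2).
General solution: K_1e^(-4t)(1,3) + K_2e^(5t)(-1,-2).
Applying x(0)=-1, z(0)=2 gives K_1=4, K_2=5.

x(t) = -5e^(5t) + 4e^(-4t), z(t) = -10e^(5t) + 12e^(-4t)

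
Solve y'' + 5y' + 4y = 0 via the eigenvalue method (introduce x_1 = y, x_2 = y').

Let x_1 = y, x_2 = y'. Then x_1' = x_2 and x_2' = -4x_1 - 5x_2.
A = [[0,1],[-4,-5]]; det(A-λI) = λ^2 + 5λ + 4.
Eigenvalues λ = -4, -1 with eigenvectors (1,-4), (1,-1).

y(t) = c_1e^(-4t) + c_2e^(-t)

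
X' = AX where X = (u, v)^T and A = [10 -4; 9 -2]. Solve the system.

Coefficient matrix A = [[10, -4], [9, -2]].
Characteristic polynomial det(A - λI) = λ^2 - 8λ + 16 = 0.
Single eigenvalue λ = 4 with algebraic multiplicity 2.
Eigenvector v = (2,3); generalized eigenvector w with (A-λI)w=v is (1,1).
General solution: e^(4t)[c_1·v + c_2·(t·v + w)].

u(t) = 2c_1e^(4t) + 2c_2te^(4t) + c_2e^(4t), v(t) = 3c_1e^(4t) + 3c_2te^(4t) + c_2e^(4t)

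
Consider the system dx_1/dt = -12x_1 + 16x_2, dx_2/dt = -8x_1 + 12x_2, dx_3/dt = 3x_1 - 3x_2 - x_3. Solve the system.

x_1(t) = c_1e^(4t) - 2c_2e^(-4t), x_2(t) = c_1e^(4t) - c_2e^(-4t), x_3(t) = c_2e^(-4t) + c_3e^(-t)

Coefficient matrix A = [[-12, 16, 0], [-8, 12, 0], [3, -3, -1]].
det(A - λI) = 0 gives eigenvalues λ = 4, -4, -1.
For λ=4: eigenvector (1,1,0).
For λ=-4: eigenvector (-2,-1,1).
For λ=-1: eigenvector (0,0,1).
General solution: c_1e^(4t)(1,1,0) + c_2e^(-4t)(-2,-1,1) + c_3e^(-t)(0,0,1).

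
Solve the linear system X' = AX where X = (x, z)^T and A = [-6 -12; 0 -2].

Coefficient matrix A = [[-6, -12], [0, -2]].
Characteristic polynomial det(A - λI) = λ^2 + 8λ + 12 = 0.
Eigenvalues λ = -6, -2.
For λ=-6: (A-λI) row 1 is [0, -12], so an eigenvector is (1, 0).
For λ=-2: (A-λI) row 1 is [-4, -12], so an eigenvector is (-3, 1).
General solution: c_1e^(-6t)(1,0) + c_2e^(-2t)(-3,1).

x(t) = c_1e^(-6t) - 3c_2e^(-2t), z(t) = c_2e^(-2t)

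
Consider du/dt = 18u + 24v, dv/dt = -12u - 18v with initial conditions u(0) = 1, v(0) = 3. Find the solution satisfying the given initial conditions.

Coefficient matrix A = [[18, 24], [-12, -18]].
Characteristic polynomial det(A - λI) = λ^2 - 36 = 0.
Eigenvalues λ = 6, -6.
For λ=6: (A-λI) row 1 is [12, 24], so an eigenvector is (2, -1).
For λ=-6: (A-λI) row 1 is [24, 24], so an eigenvector is (-1, 1).
General solution: K_1e^(6t)(2,-1) + K_2e^(-6t)(-1,1).
Applying u(0)=1, v(0)=3 gives K_1=4, K_2=7.

u(t) = 8e^(6t) - 7e^(-6t), v(t) = -4e^(6t) + 7e^(-6t)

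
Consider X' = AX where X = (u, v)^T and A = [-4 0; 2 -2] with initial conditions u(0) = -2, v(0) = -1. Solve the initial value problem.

Coefficient matrix A = [[-4, 0], [2, -2]].
Characteristic polynomial det(A - λI) = λ^2 + 6λ + 8 = 0.
Eigenvalues λ = -4, -2.
For λ=-4: (A-λI) row 2 is [2, 2], so an eigenvector is (-1, 1).
For λ=-2: (A-λI) row 1 is [-2, 0], so an eigenvector is (0, -1).
General solution: C_1e^(-4t)(-1,1) + C_2e^(-2t)(0,-1).
Applying u(0)=-2, v(0)=-1 gives C_1=2, C_2=3.

u(t) = -2e^(-4t), v(t) = -3e^(-2t) + 2e^(-4t)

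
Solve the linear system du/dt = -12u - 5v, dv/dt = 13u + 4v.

Coefficient matrix A = [[-12, -5], [13, 4]].
Characteristic polynomial det(A - λI) = λ^2 + 8λ + 17 = 0.
Eigenvalues λ = -4 ± i (complex conjugate pair).
For λ=-4+i: an eigenvector is (-1,2) - i(-2,3) = (-1 + 2i, 2 - 3i).
A real fundamental pair from Re and Im of e^((-4+i)t)v: X_1 = e^(-4t)(cos(t)·(-1,2) + sin(t)·(-2,3)), X_2 = e^(-4t)(sin(t)·(-1,2) - cos(t)·(-2,3)).
General solution: C_1X_1 + C_2X_2.

u(t) = -2C_1e^(-4t)sin(t) - C_1e^(-4t)cos(t) - C_2e^(-4t)sin(t) + 2C_2e^(-4t)cos(t), v(t) = 3C_1e^(-4t)sin(t) + 2C_1e^(-4t)cos(t) + 2C_2e^(-4t)sin(t) - 3C_2e^(-4t)cos(t)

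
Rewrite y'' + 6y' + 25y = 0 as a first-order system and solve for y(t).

Let x_1 = y, x_2 = y'. Then x_1' = x_2 and x_2' = -25x_1 - 6x_2.
A = [[0,1],[-25,-6]]; det(A-λI) = λ^2 + 6λ + 25.
Eigenvalues λ = -3 ± 4i.

y(t) = c_1e^(-3t)cos(4t) + c_2e^(-3t)sin(4t)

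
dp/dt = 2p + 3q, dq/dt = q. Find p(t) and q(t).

p(t) = K_1e^(2t) - 3K_2e^(t), q(t) = K_2e^(t)

Coefficient matrix A = [[2, 3], [0, 1]].
Characteristic polynomial det(A - λI) = λ^2 - 3λ + 2 = 0.
Eigenvalues λ = 2, 1.
For λ=2: (A-λI) row 1 is [0, 3], so an eigenvector is (1, 0).
For λ=1: (A-λI) row 1 is [1, 3], so an eigenvector is (-3, 1).
General solution: K_1e^(2t)(1,0) + K_2e^(t)(-3,1).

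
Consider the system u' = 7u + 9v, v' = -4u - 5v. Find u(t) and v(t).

Coefficient matrix A = [[7, 9], [-4, -5]].
Characteristic polynomial det(A - λI) = λ^2 - 2λ + 1 = 0.
Single eigenvalue λ = 1 with algebraic multiplicity 2.
Eigenvector v = (-3,2); generalized eigenvector w with (A-λI)w=v is (-2,1).
General solution: e^(t)[c_1·v + c_2·(t·v + w)].

u(t) = -3c_1e^(t) - 3c_2te^(t) - 2c_2e^(t), v(t) = 2c_1e^(t) + 2c_2te^(t) + c_2e^(t)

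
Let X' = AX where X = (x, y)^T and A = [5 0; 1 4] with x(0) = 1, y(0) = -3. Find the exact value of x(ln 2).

32

A = [[5,0],[1,4]]; eigenvalues λ = 5, 4.
Eigenvectors: (-1,-1) for λ=5, (0,1) for λ=4.
From the initial condition, c_1 = -1, c_2 = -4.
x(ln 2) = (-1)(2^5)(-1) + (-4)(2^4)(0) = 32.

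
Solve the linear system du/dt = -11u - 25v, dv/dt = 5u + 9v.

Coefficient matrix A = [[-11, -25], [5, 9]].
Characteristic polynomial det(A - λI) = λ^2 + 2λ + 26 = 0.
Eigenvalues λ = -1 ± 5i (complex conjugate pair).
For λ=-1+5i: an eigenvector is (2,-1) - i(1,0) = (2 - i, -1).
A real fundamental pair from Re and Im of e^((-1+5i)t)v: X_1 = e^(-t)(cos(5t)·(2,-1) + sin(5t)·(1,0)), X_2 = e^(-t)(sin(5t)·(2,-1) - cos(5t)·(1,0)).
General solution: K_1X_1 + K_2X_2.

u(t) = K_1e^(-t)sin(5t) + 2K_1e^(-t)cos(5t) + 2K_2e^(-t)sin(5t) - K_2e^(-t)cos(5t), v(t) = -K_1e^(-t)cos(5t) - K_2e^(-t)sin(5t)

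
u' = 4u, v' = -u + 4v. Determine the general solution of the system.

u(t) = K_2e^(4t), v(t) = -K_1e^(4t) - K_2te^(4t) + 2K_2e^(4t)

Coefficient matrix A = [[4, 0], [-1, 4]].
Characteristic polynomial det(A - λI) = λ^2 - 8λ + 16 = 0.
Single eigenvalue λ = 4 with algebraic multiplicity 2.
Eigenvector v = (0,-1); generalized eigenvector w with (A-λI)w=v is (1,2).
General solution: e^(4t)[K_1·v + K_2·(t·v + w)].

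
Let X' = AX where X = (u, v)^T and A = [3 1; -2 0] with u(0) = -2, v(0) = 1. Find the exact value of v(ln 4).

A = [[3,1],[-2,0]]; eigenvalues λ = 1, 2.
Eigenvectors: (-1,2) for λ=1, (1,-1) for λ=2.
From the initial condition, c_1 = -1, c_2 = -3.
v(ln 4) = (-1)(4^1)(2) + (-3)(4^2)(-1) = 40.

40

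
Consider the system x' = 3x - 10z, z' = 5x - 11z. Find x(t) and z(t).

Coefficient matrix A = [[3, -10], [5, -11]].
Characteristic polynomial det(A - λI) = λ^2 + 8λ + 17 = 0.
Eigenvalues λ = -4 ± i (complex conjugate pair).
For λ=-4+i: an eigenvector is (3,2) - i(1,1) = (3 - i, 2 - i).
A real fundamental pair from Re and Im of e^((-4+i)t)v: X_1 = e^(-4t)(cos(t)·(3,2) + sin(t)·(1,1)), X_2 = e^(-4t)(sin(t)·(3,2) - cos(t)·(1,1)).
General solution: C_1X_1 + C_2X_2.

x(t) = C_1e^(-4t)sin(t) + 3C_1e^(-4t)cos(t) + 3C_2e^(-4t)sin(t) - C_2e^(-4t)cos(t), z(t) = C_1e^(-4t)sin(t) + 2C_1e^(-4t)cos(t) + 2C_2e^(-4t)sin(t) - C_2e^(-4t)cos(t)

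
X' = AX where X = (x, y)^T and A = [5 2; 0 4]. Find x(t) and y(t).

x(t) = 2K_1e^(4t) - K_2e^(5t), y(t) = -K_1e^(4t)

Coefficient matrix A = [[5, 2], [0, 4]].
Characteristic polynomial det(A - λI) = λ^2 - 9λ + 20 = 0.
Eigenvalues λ = 4, 5.
For λ=4: (A-λI) row 1 is [1, 2], so an eigenvector is (2, -1).
For λ=5: (A-λI) row 1 is [0, 2], so an eigenvector is (-1, 0).
General solution: K_1e^(4t)(2,-1) + K_2e^(5t)(-1,0).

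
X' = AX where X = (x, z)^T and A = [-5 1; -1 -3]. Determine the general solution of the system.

x(t) = -K_1e^(-4t) - K_2te^(-4t) - 2K_2e^(-4t), z(t) = -K_1e^(-4t) - K_2te^(-4t) - 3K_2e^(-4t)

Coefficient matrix A = [[-5, 1], [-1, -3]].
Characteristic polynomial det(A - λI) = λ^2 + 8λ + 16 = 0.
Single eigenvalue λ = -4 with algebraic multiplicity 2.
Eigenvector v = (-1,-1); generalized eigenvector w with (A-λI)w=v is (-2,-3).
General solution: e^(-4t)[K_1·v + K_2·(t·v + w)].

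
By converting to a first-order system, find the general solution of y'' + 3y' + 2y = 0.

Let x_1 = y, x_2 = y'. Then x_1' = x_2 and x_2' = -2x_1 - 3x_2.
A = [[0,1],[-2,-3]]; det(A-λI) = λ^2 + 3λ + 2.
Eigenvalues λ = -2, -1 with eigenvectors (1,-2), (1,-1).

y(t) = K_1e^(-2t) + K_2e^(-t)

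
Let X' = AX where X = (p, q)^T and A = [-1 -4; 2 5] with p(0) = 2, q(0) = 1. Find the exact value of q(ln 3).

99

A = [[-1,-4],[2,5]]; eigenvalues λ = 3, 1.
Eigenvectors: (1,-1) for λ=3, (-2,1) for λ=1.
From the initial condition, c_1 = -4, c_2 = -3.
q(ln 3) = (-4)(3^3)(-1) + (-3)(3^1)(1) = 99.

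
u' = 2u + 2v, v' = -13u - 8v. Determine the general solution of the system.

Coefficient matrix A = [[2, 2], [-13, -8]].
Characteristic polynomial det(A - λI) = λ^2 + 6λ + 10 = 0.
Eigenvalues λ = -3 ± i (complex conjugate pair).
For λ=-3+i: an eigenvector is (1,-3) - i(-1,2) = (1 + i, -3 - 2i).
A real fundamental pair from Re and Im of e^((-3+i)t)v: X_1 = e^(-3t)(cos(t)·(1,-3) + sin(t)·(-1,2)), X_2 = e^(-3t)(sin(t)·(1,-3) - cos(t)·(-1,2)).
General solution: C_1X_1 + C_2X_2.

u(t) = -C_1e^(-3t)sin(t) + C_1e^(-3t)cos(t) + C_2e^(-3t)sin(t) + C_2e^(-3t)cos(t), v(t) = 2C_1e^(-3t)sin(t) - 3C_1e^(-3t)cos(t) - 3C_2e^(-3t)sin(t) - 2C_2e^(-3t)cos(t)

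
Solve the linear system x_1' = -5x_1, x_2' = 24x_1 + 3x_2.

x_1(t) = -c_1e^(-5t), x_2(t) = 3c_1e^(-5t) - c_2e^(3t)

Coefficient matrix A = [[-5, 0], [24, 3]].
Characteristic polynomial det(A - λI) = λ^2 + 2λ - 15 = 0.
Eigenvalues λ = -5, 3.
For λ=-5: (A-λI) row 2 is [24, 8], so an eigenvector is (-1, 3).
For λ=3: (A-λI) row 1 is [-8, 0], so an eigenvector is (0, -1).
General solution: c_1e^(-5t)(-1,3) + c_2e^(3t)(0,-1).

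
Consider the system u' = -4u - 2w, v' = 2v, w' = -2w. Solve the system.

Coefficient matrix A = [[-4, 0, -2], [0, 2, 0], [0, 0, -2]].
det(A - λI) = 0 gives eigenvalues λ = 2, -4, -2.
For λ=2: eigenvector (0,1,0).
For λ=-4: eigenvector (1,0,0).
For λ=-2: eigenvector (-1,0,1).
General solution: c_1e^(2t)(0,1,0) + c_2e^(-4t)(1,0,0) + c_3e^(-2t)(-1,0,1).

u(t) = c_2e^(-4t) - c_3e^(-2t), v(t) = c_1e^(2t), w(t) = c_3e^(-2t)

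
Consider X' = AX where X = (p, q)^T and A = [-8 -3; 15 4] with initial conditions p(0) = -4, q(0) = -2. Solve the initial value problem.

p(t) = 10e^(-2t)sin(3t) - 4e^(-2t)cos(3t), q(t) = -24e^(-2t)sin(3t) - 2e^(-2t)cos(3t)

Coefficient matrix A = [[-8, -3], [15, 4]].
Characteristic polynomial det(A - λI) = λ^2 + 4λ + 13 = 0.
Eigenvalues λ = -2 ± 3i (complex conjugate pair).
For λ=-2+3i: an eigenvector is (-1,2) - i(0,-1) = (-1, 2 + i).
A real fundamental pair from Re and Im of e^((-2+3i)t)v: X_1 = e^(-2t)(cos(3t)·(-1,2) + sin(3t)·(0,-1)), X_2 = e^(-2t)(sin(3t)·(-1,2) - cos(3t)·(0,-1)).
General solution: C_1X_1 + C_2X_2.
Applying p(0)=-4, q(0)=-2 gives C_1=4, C_2=-10.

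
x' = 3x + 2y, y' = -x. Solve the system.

x(t) = C_1e^(t) + 2C_2e^(2t), y(t) = -C_1e^(t) - C_2e^(2t)

Coefficient matrix A = [[3, 2], [-1, 0]].
Characteristic polynomial det(A - λI) = λ^2 - 3λ + 2 = 0.
Eigenvalues λ = 1, 2.
For λ=1: (A-λI) row 1 is [2, 2], so an eigenvector is (1, -1).
For λ=2: (A-λI) row 1 is [1, 2], so an eigenvector is (2, -1).
General solution: C_1e^(t)(1,-1) + C_2e^(2t)(2,-1).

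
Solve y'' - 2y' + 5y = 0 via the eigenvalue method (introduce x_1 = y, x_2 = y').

Let x_1 = y, x_2 = y'. Then x_1' = x_2 and x_2' = -5x_1 + 2x_2.
A = [[0,1],[-5,2]]; det(A-λI) = λ^2 - 2λ + 5.
Eigenvalues λ = 1 ± 2i.

y(t) = c_1e^(t)cos(2t) + c_2e^(t)sin(2t)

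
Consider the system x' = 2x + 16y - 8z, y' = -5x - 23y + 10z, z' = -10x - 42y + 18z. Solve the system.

Coefficient matrix A = [[2, 16, -8], [-5, -23, 10], [-10, -42, 18]].
det(A - λI) = 0 gives eigenvalues λ = -2, -3, 2.
For λ=-2: eigenvector (2,0,1).
For λ=-3: eigenvector (0,1,2).
For λ=2: eigenvector (1,-1,-2).
General solution: K_1e^(-2t)(2,0,1) + K_2e^(-3t)(0,1,2) + K_3e^(2t)(1,-1,-2).

x(t) = 2K_1e^(-2t) + K_3e^(2t), y(t) = K_2e^(-3t) - K_3e^(2t), z(t) = K_1e^(-2t) + 2K_2e^(-3t) - 2K_3e^(2t)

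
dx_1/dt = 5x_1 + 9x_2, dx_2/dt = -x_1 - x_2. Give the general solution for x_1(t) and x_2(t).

Coefficient matrix A = [[5, 9], [-1, -1]].
Characteristic polynomial det(A - λI) = λ^2 - 4λ + 4 = 0.
Single eigenvalue λ = 2 with algebraic multiplicity 2.
Eigenvector v = (-3,1); generalized eigenvector w with (A-λI)w=v is (-1,0).
General solution: e^(2t)[c_1·v + c_2·(t·v + w)].

x_1(t) = -3c_1e^(2t) - 3c_2te^(2t) - c_2e^(2t), x_2(t) = c_1e^(2t) + c_2te^(2t)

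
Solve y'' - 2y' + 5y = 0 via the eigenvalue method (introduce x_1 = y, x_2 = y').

y(t) = c_1e^(t)cos(2t) + c_2e^(t)sin(2t)

Let x_1 = y, x_2 = y'. Then x_1' = x_2 and x_2' = -5x_1 + 2x_2.
A = [[0,1],[-5,2]]; det(A-λI) = λ^2 - 2λ + 5.
Eigenvalues λ = 1 ± 2i.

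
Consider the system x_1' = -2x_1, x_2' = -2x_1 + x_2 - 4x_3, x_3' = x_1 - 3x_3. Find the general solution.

x_1(t) = K_1e^(-2t), x_2(t) = 2K_1e^(-2t) + K_2e^(t) + K_3e^(-3t), x_3(t) = K_1e^(-2t) + K_3e^(-3t)

Coefficient matrix A = [[-2, 0, 0], [-2, 1, -4], [1, 0, -3]].
det(A - λI) = 0 gives eigenvalues λ = -2, 1, -3.
For λ=-2: eigenvector (1,2,1).
For λ=1: eigenvector (0,1,0).
For λ=-3: eigenvector (0,1,1).
General solution: K_1e^(-2t)(1,2,1) + K_2e^(t)(0,1,0) + K_3e^(-3t)(0,1,1).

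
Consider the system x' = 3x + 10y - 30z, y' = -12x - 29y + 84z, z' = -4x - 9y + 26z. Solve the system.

x(t) = -c_1e^(3t) + 2c_3e^(-2t), y(t) = 3c_1e^(3t) + 3c_2e^(-t) - 4c_3e^(-2t), z(t) = c_1e^(3t) + c_2e^(-t) - c_3e^(-2t)

Coefficient matrix A = [[3, 10, -30], [-12, -29, 84], [-4, -9, 26]].
det(A - λI) = 0 gives eigenvalues λ = 3, -1, -2.
For λ=3: eigenvector (-1,3,1).
For λ=-1: eigenvector (0,3,1).
For λ=-2: eigenvector (2,-4,-1).
General solution: c_1e^(3t)(-1,3,1) + c_2e^(-t)(0,3,1) + c_3e^(-2t)(2,-4,-1).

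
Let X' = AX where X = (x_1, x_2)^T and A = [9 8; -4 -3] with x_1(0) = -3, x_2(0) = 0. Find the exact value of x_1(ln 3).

-1449

A = [[9,8],[-4,-3]]; eigenvalues λ = 1, 5.
Eigenvectors: (1,-1) for λ=1, (2,-1) for λ=5.
From the initial condition, c_1 = 3, c_2 = -3.
x_1(ln 3) = (3)(3^1)(1) + (-3)(3^5)(2) = -1449.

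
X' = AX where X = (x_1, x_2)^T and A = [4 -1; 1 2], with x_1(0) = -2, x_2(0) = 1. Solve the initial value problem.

x_1(t) = -3te^(3t) - 2e^(3t), x_2(t) = -3te^(3t) + e^(3t)

Coefficient matrix A = [[4, -1], [1, 2]].
Characteristic polynomial det(A - λI) = λ^2 - 6λ + 9 = 0.
Single eigenvalue λ = 3 with algebraic multiplicity 2.
Eigenvector v = (1,1); generalized eigenvector w with (A-λI)w=v is (3,2).
General solution: e^(3t)[c_1·v + c_2·(t·v + w)].
Applying x_1(0)=-2, x_2(0)=1 gives c_1=7, c_2=-3.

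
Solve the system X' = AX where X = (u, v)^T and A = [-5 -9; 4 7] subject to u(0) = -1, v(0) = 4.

u(t) = -30te^(t) - e^(t), v(t) = 20te^(t) + 4e^(t)

Coefficient matrix A = [[-5, -9], [4, 7]].
Characteristic polynomial det(A - λI) = λ^2 - 2λ + 1 = 0.
Single eigenvalue λ = 1 with algebraic multiplicity 2.
Eigenvector v = (3,-2); generalized eigenvector w with (A-λI)w=v is (1,-1).
General solution: e^(t)[K_1·v + K_2·(t·v + w)].
Applying u(0)=-1, v(0)=4 gives K_1=3, K_2=-10.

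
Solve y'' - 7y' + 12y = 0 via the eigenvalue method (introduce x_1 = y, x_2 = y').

y(t) = K_1e^(4t) + K_2e^(3t)

Let x_1 = y, x_2 = y'. Then x_1' = x_2 and x_2' = -12x_1 + 7x_2.
A = [[0,1],[-12,7]]; det(A-λI) = λ^2 - 7λ + 12.
Eigenvalues λ = 4, 3 with eigenvectors (1,4), (1,3).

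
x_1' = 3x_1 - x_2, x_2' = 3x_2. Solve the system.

Coefficient matrix A = [[3, -1], [0, 3]].
Characteristic polynomial det(A - λI) = λ^2 - 6λ + 9 = 0.
Single eigenvalue λ = 3 with algebraic multiplicity 2.
Eigenvector v = (1,0); generalized eigenvector w with (A-λI)w=v is (3,-1).
General solution: e^(3t)[c_1·v + c_2·(t·v + w)].

x_1(t) = c_1e^(3t) + c_2te^(3t) + 3c_2e^(3t), x_2(t) = -c_2e^(3t)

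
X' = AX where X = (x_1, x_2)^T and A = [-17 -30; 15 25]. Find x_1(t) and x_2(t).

Coefficient matrix A = [[-17, -30], [15, 25]].
Characteristic polynomial det(A - λI) = λ^2 - 8λ + 25 = 0.
Eigenvalues λ = 4 ± 3i (complex conjugate pair).
For λ=4+3i: an eigenvector is (1,-1) - i(3,-2) = (1 - 3i, -1 + 2i).
A real fundamental pair from Re and Im of e^((4+3i)t)v: X_1 = e^(4t)(cos(3t)·(1,-1) + sin(3t)·(3,-2)), X_2 = e^(4t)(sin(3t)·(1,-1) - cos(3t)·(3,-2)).
General solution: C_1X_1 + C_2X_2.

x_1(t) = 3C_1e^(4t)sin(3t) + C_1e^(4t)cos(3t) + C_2e^(4t)sin(3t) - 3C_2e^(4t)cos(3t), x_2(t) = -2C_1e^(4t)sin(3t) - C_1e^(4t)cos(3t) - C_2e^(4t)sin(3t) + 2C_2e^(4t)cos(3t)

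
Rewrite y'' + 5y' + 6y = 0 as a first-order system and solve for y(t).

Let x_1 = y, x_2 = y'. Then x_1' = x_2 and x_2' = -6x_1 - 5x_2.
A = [[0,1],[-6,-5]]; det(A-λI) = λ^2 + 5λ + 6.
Eigenvalues λ = -3, -2 with eigenvectors (1,-3), (1,-2).

y(t) = K_1e^(-3t) + K_2e^(-2t)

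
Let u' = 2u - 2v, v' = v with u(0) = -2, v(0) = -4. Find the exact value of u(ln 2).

8

A = [[2,-2],[0,1]]; eigenvalues λ = 1, 2.
Eigenvectors: (-2,-1) for λ=1, (-1,0) for λ=2.
From the initial condition, c_1 = 4, c_2 = -6.
u(ln 2) = (4)(2^1)(-2) + (-6)(2^2)(-1) = 8.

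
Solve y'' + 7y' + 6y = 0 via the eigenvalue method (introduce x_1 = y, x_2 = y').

Let x_1 = y, x_2 = y'. Then x_1' = x_2 and x_2' = -6x_1 - 7x_2.
A = [[0,1],[-6,-7]]; det(A-λI) = λ^2 + 7λ + 6.
Eigenvalues λ = -1, -6 with eigenvectors (1,-1), (1,-6).

y(t) = C_1e^(-t) + C_2e^(-6t)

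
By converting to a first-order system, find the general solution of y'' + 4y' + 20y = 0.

y(t) = C_1e^(-2t)cos(4t) + C_2e^(-2t)sin(4t)

Let x_1 = y, x_2 = y'. Then x_1' = x_2 and x_2' = -20x_1 - 4x_2.
A = [[0,1],[-20,-4]]; det(A-λI) = λ^2 + 4λ + 20.
Eigenvalues λ = -2 ± 4i.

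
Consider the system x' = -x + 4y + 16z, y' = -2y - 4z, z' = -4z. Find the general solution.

Coefficient matrix A = [[-1, 4, 16], [0, -2, -4], [0, 0, -4]].
det(A - λI) = 0 gives eigenvalues λ = -1, -2, -4.
For λ=-1: eigenvector (1,0,0).
For λ=-2: eigenvector (-4,1,0).
For λ=-4: eigenvector (-8,2,1).
General solution: K_1e^(-t)(1,0,0) + K_2e^(-2t)(-4,1,0) + K_3e^(-4t)(-8,2,1).

x(t) = K_1e^(-t) - 4K_2e^(-2t) - 8K_3e^(-4t), y(t) = K_2e^(-2t) + 2K_3e^(-4t), z(t) = K_3e^(-4t)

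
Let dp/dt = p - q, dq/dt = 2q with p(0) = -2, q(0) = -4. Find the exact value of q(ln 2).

A = [[1,-1],[0,2]]; eigenvalues λ = 2, 1.
Eigenvectors: (1,-1) for λ=2, (-1,0) for λ=1.
From the initial condition, c_1 = 4, c_2 = 6.
q(ln 2) = (4)(2^2)(-1) + (6)(2^1)(0) = -16.

-16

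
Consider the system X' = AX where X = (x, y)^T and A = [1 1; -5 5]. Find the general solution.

x(t) = -c_1e^(3t)sin(t) + c_2e^(3t)cos(t), y(t) = -2c_1e^(3t)sin(t) - c_1e^(3t)cos(t) - c_2e^(3t)sin(t) + 2c_2e^(3t)cos(t)

Coefficient matrix A = [[1, 1], [-5, 5]].
Characteristic polynomial det(A - λI) = λ^2 - 6λ + 10 = 0.
Eigenvalues λ = 3 ± i (complex conjugate pair).
For λ=3+i: an eigenvector is (0,-1) - i(-1,-2) = (0 + i, -1 + 2i).
A real fundamental pair from Re and Im of e^((3+i)t)v: X_1 = e^(3t)(cos(t)·(0,-1) + sin(t)·(-1,-2)), X_2 = e^(3t)(sin(t)·(0,-1) - cos(t)·(-1,-2)).
General solution: c_1X_1 + c_2X_2.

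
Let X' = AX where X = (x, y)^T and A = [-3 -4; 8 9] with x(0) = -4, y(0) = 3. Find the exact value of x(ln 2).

22

A = [[-3,-4],[8,9]]; eigenvalues λ = 5, 1.
Eigenvectors: (1,-2) for λ=5, (1,-1) for λ=1.
From the initial condition, c_1 = 1, c_2 = -5.
x(ln 2) = (1)(2^5)(1) + (-5)(2^1)(1) = 22.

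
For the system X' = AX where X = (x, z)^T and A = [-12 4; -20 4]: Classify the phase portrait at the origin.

stable spiral

A = [[-12,4],[-20,4]]; det(A-λI) = λ^2 + 8λ + 32.
λ = -4 ± 4i: negative real part.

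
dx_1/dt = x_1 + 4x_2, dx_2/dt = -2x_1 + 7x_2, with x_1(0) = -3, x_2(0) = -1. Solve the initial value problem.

x_1(t) = e^(5t) - 4e^(3t), x_2(t) = e^(5t) - 2e^(3t)

Coefficient matrix A = [[1, 4], [-2, 7]].
Characteristic polynomial det(A - λI) = λ^2 - 8λ + 15 = 0.
Eigenvalues λ = 5, 3.
For λ=5: (A-λI) row 1 is [-4, 4], so an eigenvector is (1, 1).
For λ=3: (A-λI) row 1 is [-2, 4], so an eigenvector is (-2, -1).
General solution: K_1e^(5t)(1,1) + K_2e^(3t)(-2,-1).
Applying x_1(0)=-3, x_2(0)=-1 gives K_1=1, K_2=2.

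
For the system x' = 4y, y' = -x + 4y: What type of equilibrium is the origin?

unstable improper node

A = [[0,4],[-1,4]]; det(A-λI) = λ^2 - 4λ + 4.
repeated λ = 2 with a single eigenvector.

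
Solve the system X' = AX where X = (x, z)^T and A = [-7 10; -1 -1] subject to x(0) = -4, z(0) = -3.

Coefficient matrix A = [[-7, 10], [-1, -1]].
Characteristic polynomial det(A - λI) = λ^2 + 8λ + 17 = 0.
Eigenvalues λ = -4 ± i (complex conjugate pair).
For λ=-4+i: an eigenvector is (1,0) - i(-3,-1) = (1 + 3i, 0 + i).
A real fundamental pair from Re and Im of e^((-4+i)t)v: X_1 = e^(-4t)(cos(t)·(1,0) + sin(t)·(-3,-1)), X_2 = e^(-4t)(sin(t)·(1,0) - cos(t)·(-3,-1)).
General solution: K_1X_1 + K_2X_2.
Applying x(0)=-4, z(0)=-3 gives K_1=5, K_2=-3.

x(t) = -18e^(-4t)sin(t) - 4e^(-4t)cos(t), z(t) = -5e^(-4t)sin(t) - 3e^(-4t)cos(t)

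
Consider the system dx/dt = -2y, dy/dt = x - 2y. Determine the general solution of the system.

Coefficient matrix A = [[0, -2], [1, -2]].
Characteristic polynomial det(A - λI) = λ^2 + 2λ + 2 = 0.
Eigenvalues λ = -1 ± i (complex conjugate pair).
For λ=-1+i: an eigenvector is (-1,-1) - i(1,0) = (-1 - i, -1).
A real fundamental pair from Re and Im of e^((-1+i)t)v: X_1 = e^(-t)(cos(t)·(-1,-1) + sin(t)·(1,0)), X_2 = e^(-t)(sin(t)·(-1,-1) - cos(t)·(1,0)).
General solution: K_1X_1 + K_2X_2.

x(t) = K_1e^(-t)sin(t) - K_1e^(-t)cos(t) - K_2e^(-t)sin(t) - K_2e^(-t)cos(t), y(t) = -K_1e^(-t)cos(t) - K_2e^(-t)sin(t)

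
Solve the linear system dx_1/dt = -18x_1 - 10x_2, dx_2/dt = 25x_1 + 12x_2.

x_1(t) = c_1e^(-3t)sin(5t) + c_1e^(-3t)cos(5t) + c_2e^(-3t)sin(5t) - c_2e^(-3t)cos(5t), x_2(t) = -c_1e^(-3t)sin(5t) - 2c_1e^(-3t)cos(5t) - 2c_2e^(-3t)sin(5t) + c_2e^(-3t)cos(5t)

Coefficient matrix A = [[-18, -10], [25, 12]].
Characteristic polynomial det(A - λI) = λ^2 + 6λ + 34 = 0.
Eigenvalues λ = -3 ± 5i (complex conjugate pair).
For λ=-3+5i: an eigenvector is (1,-2) - i(1,-1) = (1 - i, -2 + i).
A real fundamental pair from Re and Im of e^((-3+5i)t)v: X_1 = e^(-3t)(cos(5t)·(1,-2) + sin(5t)·(1,-1)), X_2 = e^(-3t)(sin(5t)·(1,-2) - cos(5t)·(1,-1)).
General solution: c_1X_1 + c_2X_2.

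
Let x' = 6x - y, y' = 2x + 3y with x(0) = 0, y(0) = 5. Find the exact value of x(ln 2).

A = [[6,-1],[2,3]]; eigenvalues λ = 4, 5.
Eigenvectors: (1,2) for λ=4, (1,1) for λ=5.
From the initial condition, c_1 = 5, c_2 = -5.
x(ln 2) = (5)(2^4)(1) + (-5)(2^5)(1) = -80.

-80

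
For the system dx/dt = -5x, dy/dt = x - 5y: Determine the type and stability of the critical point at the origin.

stable improper node

A = [[-5,0],[1,-5]]; det(A-λI) = λ^2 + 10λ + 25.
repeated λ = -5 with a single eigenvector.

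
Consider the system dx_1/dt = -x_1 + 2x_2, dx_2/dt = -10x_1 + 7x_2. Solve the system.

x_1(t) = C_1e^(3t)cos(2t) + C_2e^(3t)sin(2t), x_2(t) = -C_1e^(3t)sin(2t) + 2C_1e^(3t)cos(2t) + 2C_2e^(3t)sin(2t) + C_2e^(3t)cos(2t)

Coefficient matrix A = [[-1, 2], [-10, 7]].
Characteristic polynomial det(A - λI) = λ^2 - 6λ + 13 = 0.
Eigenvalues λ = 3 ± 2i (complex conjugate pair).
For λ=3+2i: an eigenvector is (1,2) - i(0,-1) = (1, 2 + i).
A real fundamental pair from Re and Im of e^((3+2i)t)v: X_1 = e^(3t)(cos(2t)·(1,2) + sin(2t)·(0,-1)), X_2 = e^(3t)(sin(2t)·(1,2) - cos(2t)·(0,-1)).
General solution: C_1X_1 + C_2X_2.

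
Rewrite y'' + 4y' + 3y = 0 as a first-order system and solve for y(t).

y(t) = K_1e^(-3t) + K_2e^(-t)

Let x_1 = y, x_2 = y'. Then x_1' = x_2 and x_2' = -3x_1 - 4x_2.
A = [[0,1],[-3,-4]]; det(A-λI) = λ^2 + 4λ + 3.
Eigenvalues λ = -3, -1 with eigenvectors (1,-3), (1,-1).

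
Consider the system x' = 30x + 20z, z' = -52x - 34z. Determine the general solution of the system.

x(t) = -2c_1e^(-2t)sin(4t) + c_1e^(-2t)cos(4t) + c_2e^(-2t)sin(4t) + 2c_2e^(-2t)cos(4t), z(t) = 3c_1e^(-2t)sin(4t) - 2c_1e^(-2t)cos(4t) - 2c_2e^(-2t)sin(4t) - 3c_2e^(-2t)cos(4t)

Coefficient matrix A = [[30, 20], [-52, -34]].
Characteristic polynomial det(A - λI) = λ^2 + 4λ + 20 = 0.
Eigenvalues λ = -2 ± 4i (complex conjugate pair).
For λ=-2+4i: an eigenvector is (1,-2) - i(-2,3) = (1 + 2i, -2 - 3i).
A real fundamental pair from Re and Im of e^((-2+4i)t)v: X_1 = e^(-2t)(cos(4t)·(1,-2) + sin(4t)·(-2,3)), X_2 = e^(-2t)(sin(4t)·(1,-2) - cos(4t)·(-2,3)).
General solution: c_1X_1 + c_2X_2.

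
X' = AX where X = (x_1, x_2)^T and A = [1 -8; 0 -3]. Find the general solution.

x_1(t) = -2C_1e^(-3t) + C_2e^(t), x_2(t) = -C_1e^(-3t)

Coefficient matrix A = [[1, -8], [0, -3]].
Characteristic polynomial det(A - λI) = λ^2 + 2λ - 3 = 0.
Eigenvalues λ = -3, 1.
For λ=-3: (A-λI) row 1 is [4, -8], so an eigenvector is (-2, -1).
For λ=1: (A-λI) row 1 is [0, -8], so an eigenvector is (1, 0).
General solution: C_1e^(-3t)(-2,-1) + C_2e^(t)(1,0).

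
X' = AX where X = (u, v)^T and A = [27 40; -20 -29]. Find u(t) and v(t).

Coefficient matrix A = [[27, 40], [-20, -29]].
Characteristic polynomial det(A - λI) = λ^2 + 2λ + 17 = 0.
Eigenvalues λ = -1 ± 4i (complex conjugate pair).
For λ=-1+4i: an eigenvector is (-3,2) - i(-1,1) = (-3 + i, 2 - i).
A real fundamental pair from Re and Im of e^((-1+4i)t)v: X_1 = e^(-t)(cos(4t)·(-3,2) + sin(4t)·(-1,1)), X_2 = e^(-t)(sin(4t)·(-3,2) - cos(4t)·(-1,1)).
General solution: c_1X_1 + c_2X_2.

u(t) = -c_1e^(-t)sin(4t) - 3c_1e^(-t)cos(4t) - 3c_2e^(-t)sin(4t) + c_2e^(-t)cos(4t), v(t) = c_1e^(-t)sin(4t) + 2c_1e^(-t)cos(4t) + 2c_2e^(-t)sin(4t) - c_2e^(-t)cos(4t)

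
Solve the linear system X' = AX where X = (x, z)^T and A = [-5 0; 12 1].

x(t) = c_1e^(-5t), z(t) = -2c_1e^(-5t) - c_2e^(t)

Coefficient matrix A = [[-5, 0], [12, 1]].
Characteristic polynomial det(A - λI) = λ^2 + 4λ - 5 = 0.
Eigenvalues λ = -5, 1.
For λ=-5: (A-λI) row 2 is [12, 6], so an eigenvector is (1, -2).
For λ=1: (A-λI) row 1 is [-6, 0], so an eigenvector is (0, -1).
General solution: c_1e^(-5t)(1,-2) + c_2e^(t)(0,-1).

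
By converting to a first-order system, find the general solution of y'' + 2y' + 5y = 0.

Let x_1 = y, x_2 = y'. Then x_1' = x_2 and x_2' = -5x_1 - 2x_2.
A = [[0,1],[-5,-2]]; det(A-λI) = λ^2 + 2λ + 5.
Eigenvalues λ = -1 ± 2i.

y(t) = K_1e^(-t)cos(2t) + K_2e^(-t)sin(2t)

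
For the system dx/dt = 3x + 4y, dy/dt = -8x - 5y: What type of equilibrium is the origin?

A = [[3,4],[-8,-5]]; det(A-λI) = λ^2 + 2λ + 17.
λ = -1 ± 4i: negative real part.

stable spiral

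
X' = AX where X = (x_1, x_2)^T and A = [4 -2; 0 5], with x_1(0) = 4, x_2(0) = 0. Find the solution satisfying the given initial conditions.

x_1(t) = 4e^(4t), x_2(t) = 0

Coefficient matrix A = [[4, -2], [0, 5]].
Characteristic polynomial det(A - λI) = λ^2 - 9λ + 20 = 0.
Eigenvalues λ = 5, 4.
For λ=5: (A-λI) row 1 is [-1, -2], so an eigenvector is (-2, 1).
For λ=4: (A-λI) row 1 is [0, -2], so an eigenvector is (1, 0).
General solution: c_1e^(5t)(-2,1) + c_2e^(4t)(1,0).
Applying x_1(0)=4, x_2(0)=0 gives c_1=0, c_2=4.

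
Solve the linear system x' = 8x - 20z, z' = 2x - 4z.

Coefficient matrix A = [[8, -20], [2, -4]].
Characteristic polynomial det(A - λI) = λ^2 - 4λ + 8 = 0.
Eigenvalues λ = 2 ± 2i (complex conjugate pair).
For λ=2+2i: an eigenvector is (-1,0) - i(-3,-1) = (-1 + 3i, 0 + i).
A real fundamental pair from Re and Im of e^((2+2i)t)v: X_1 = e^(2t)(cos(2t)·(-1,0) + sin(2t)·(-3,-1)), X_2 = e^(2t)(sin(2t)·(-1,0) - cos(2t)·(-3,-1)).
General solution: C_1X_1 + C_2X_2.

x(t) = -3C_1e^(2t)sin(2t) - C_1e^(2t)cos(2t) - C_2e^(2t)sin(2t) + 3C_2e^(2t)cos(2t), z(t) = -C_1e^(2t)sin(2t) + C_2e^(2t)cos(2t)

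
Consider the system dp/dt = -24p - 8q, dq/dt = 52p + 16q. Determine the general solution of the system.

Coefficient matrix A = [[-24, -8], [52, 16]].
Characteristic polynomial det(A - λI) = λ^2 + 8λ + 32 = 0.
Eigenvalues λ = -4 ± 4i (complex conjugate pair).
For λ=-4+4i: an eigenvector is (-1,2) - i(1,-3) = (-1 - i, 2 + 3i).
A real fundamental pair from Re and Im of e^((-4+4i)t)v: X_1 = e^(-4t)(cos(4t)·(-1,2) + sin(4t)·(1,-3)), X_2 = e^(-4t)(sin(4t)·(-1,2) - cos(4t)·(1,-3)).
General solution: C_1X_1 + C_2X_2.

p(t) = C_1e^(-4t)sin(4t) - C_1e^(-4t)cos(4t) - C_2e^(-4t)sin(4t) - C_2e^(-4t)cos(4t), q(t) = -3C_1e^(-4t)sin(4t) + 2C_1e^(-4t)cos(4t) + 2C_2e^(-4t)sin(4t) + 3C_2e^(-4t)cos(4t)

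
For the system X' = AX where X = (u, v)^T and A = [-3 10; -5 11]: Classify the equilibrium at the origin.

unstable spiral

A = [[-3,10],[-5,11]]; det(A-λI) = λ^2 - 8λ + 17.
λ = 4 ± i: positive real part.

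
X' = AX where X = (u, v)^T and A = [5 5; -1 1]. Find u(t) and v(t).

Coefficient matrix A = [[5, 5], [-1, 1]].
Characteristic polynomial det(A - λI) = λ^2 - 6λ + 10 = 0.
Eigenvalues λ = 3 ± i (complex conjugate pair).
For λ=3+i: an eigenvector is (2,-1) - i(-1,0) = (2 + i, -1).
A real fundamental pair from Re and Im of e^((3+i)t)v: X_1 = e^(3t)(cos(t)·(2,-1) + sin(t)·(-1,0)), X_2 = e^(3t)(sin(t)·(2,-1) - cos(t)·(-1,0)).
General solution: c_1X_1 + c_2X_2.

u(t) = -c_1e^(3t)sin(t) + 2c_1e^(3t)cos(t) + 2c_2e^(3t)sin(t) + c_2e^(3t)cos(t), v(t) = -c_1e^(3t)cos(t) - c_2e^(3t)sin(t)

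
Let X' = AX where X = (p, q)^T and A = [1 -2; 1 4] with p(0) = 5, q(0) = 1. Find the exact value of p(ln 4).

-256

A = [[1,-2],[1,4]]; eigenvalues λ = 3, 2.
Eigenvectors: (-1,1) for λ=3, (2,-1) for λ=2.
From the initial condition, c_1 = 7, c_2 = 6.
p(ln 4) = (7)(4^3)(-1) + (6)(4^2)(2) = -256.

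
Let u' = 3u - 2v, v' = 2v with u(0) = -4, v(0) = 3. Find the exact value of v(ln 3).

27

A = [[3,-2],[0,2]]; eigenvalues λ = 2, 3.
Eigenvectors: (2,1) for λ=2, (1,0) for λ=3.
From the initial condition, c_1 = 3, c_2 = -10.
v(ln 3) = (3)(3^2)(1) + (-10)(3^3)(0) = 27.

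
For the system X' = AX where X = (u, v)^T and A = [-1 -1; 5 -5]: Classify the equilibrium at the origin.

A = [[-1,-1],[5,-5]]; det(A-λI) = λ^2 + 6λ + 10.
λ = -3 ± i: negative real part.

stable spiral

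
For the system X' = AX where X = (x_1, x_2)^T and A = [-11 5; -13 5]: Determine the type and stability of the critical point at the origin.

A = [[-11,5],[-13,5]]; det(A-λI) = λ^2 + 6λ + 10.
λ = -3 ± i: negative real part.

stable spiral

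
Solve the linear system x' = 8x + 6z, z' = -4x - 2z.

x(t) = -K_1e^(2t) + 3K_2e^(4t), z(t) = K_1e^(2t) - 2K_2e^(4t)

Coefficient matrix A = [[8, 6], [-4, -2]].
Characteristic polynomial det(A - λI) = λ^2 - 6λ + 8 = 0.
Eigenvalues λ = 2, 4.
For λ=2: (A-λI) row 1 is [6, 6], so an eigenvector is (-1, 1).
For λ=4: (A-λI) row 1 is [4, 6], so an eigenvector is (3, -2).
General solution: K_1e^(2t)(-1,1) + K_2e^(4t)(3,-2).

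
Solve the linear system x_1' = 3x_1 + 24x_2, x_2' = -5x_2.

x_1(t) = -C_1e^(3t) - 3C_2e^(-5t), x_2(t) = C_2e^(-5t)

Coefficient matrix A = [[3, 24], [0, -5]].
Characteristic polynomial det(A - λI) = λ^2 + 2λ - 15 = 0.
Eigenvalues λ = 3, -5.
For λ=3: (A-λI) row 1 is [0, 24], so an eigenvector is (-1, 0).
For λ=-5: (A-λI) row 1 is [8, 24], so an eigenvector is (-3, 1).
General solution: C_1e^(3t)(-1,0) + C_2e^(-5t)(-3,1).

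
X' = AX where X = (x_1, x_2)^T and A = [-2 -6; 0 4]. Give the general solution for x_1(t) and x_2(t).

x_1(t) = -c_1e^(4t) - c_2e^(-2t), x_2(t) = c_1e^(4t)

Coefficient matrix A = [[-2, -6], [0, 4]].
Characteristic polynomial det(A - λI) = λ^2 - 2λ - 8 = 0.
Eigenvalues λ = 4, -2.
For λ=4: (A-λI) row 1 is [-6, -6], so an eigenvector is (-1, 1).
For λ=-2: (A-λI) row 1 is [0, -6], so an eigenvector is (-1, 0).
General solution: c_1e^(4t)(-1,1) + c_2e^(-2t)(-1,0).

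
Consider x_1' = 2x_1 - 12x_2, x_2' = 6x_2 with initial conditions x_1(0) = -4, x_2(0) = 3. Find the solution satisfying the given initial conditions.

x_1(t) = -9e^(6t) + 5e^(2t), x_2(t) = 3e^(6t)

Coefficient matrix A = [[2, -12], [0, 6]].
Characteristic polynomial det(A - λI) = λ^2 - 8λ + 12 = 0.
Eigenvalues λ = 6, 2.
For λ=6: (A-λI) row 1 is [-4, -12], so an eigenvector is (-3, 1).
For λ=2: (A-λI) row 1 is [0, -12], so an eigenvector is (1, 0).
General solution: c_1e^(6t)(-3,1) + c_2e^(2t)(1,0).
Applying x_1(0)=-4, x_2(0)=3 gives c_1=3, c_2=5.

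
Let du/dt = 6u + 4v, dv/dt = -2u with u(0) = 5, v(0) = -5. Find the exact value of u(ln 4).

80

A = [[6,4],[-2,0]]; eigenvalues λ = 2, 4.
Eigenvectors: (1,-1) for λ=2, (-2,1) for λ=4.
From the initial condition, c_1 = 5, c_2 = 0.
u(ln 4) = (5)(4^2)(1) + (0)(4^4)(-2) = 80.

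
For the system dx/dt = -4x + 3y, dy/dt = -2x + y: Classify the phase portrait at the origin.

stable node

A = [[-4,3],[-2,1]]; det(A-λI) = λ^2 + 3λ + 2.
λ = -2, -1: both negative.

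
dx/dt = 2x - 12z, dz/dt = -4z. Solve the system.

Coefficient matrix A = [[2, -12], [0, -4]].
Characteristic polynomial det(A - λI) = λ^2 + 2λ - 8 = 0.
Eigenvalues λ = 2, -4.
For λ=2: (A-λI) row 1 is [0, -12], so an eigenvector is (1, 0).
For λ=-4: (A-λI) row 1 is [6, -12], so an eigenvector is (-2, -1).
General solution: C_1e^(2t)(1,0) + C_2e^(-4t)(-2,-1).

x(t) = C_1e^(2t) - 2C_2e^(-4t), z(t) = -C_2e^(-4t)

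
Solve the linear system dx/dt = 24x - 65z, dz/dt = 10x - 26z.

x(t) = -3C_1e^(-t)sin(5t) + 2C_1e^(-t)cos(5t) + 2C_2e^(-t)sin(5t) + 3C_2e^(-t)cos(5t), z(t) = -C_1e^(-t)sin(5t) + C_1e^(-t)cos(5t) + C_2e^(-t)sin(5t) + C_2e^(-t)cos(5t)

Coefficient matrix A = [[24, -65], [10, -26]].
Characteristic polynomial det(A - λI) = λ^2 + 2λ + 26 = 0.
Eigenvalues λ = -1 ± 5i (complex conjugate pair).
For λ=-1+5i: an eigenvector is (2,1) - i(-3,-1) = (2 + 3i, 1 + i).
A real fundamental pair from Re and Im of e^((-1+5i)t)v: X_1 = e^(-t)(cos(5t)·(2,1) + sin(5t)·(-3,-1)), X_2 = e^(-t)(sin(5t)·(2,1) - cos(5t)·(-3,-1)).
General solution: C_1X_1 + C_2X_2.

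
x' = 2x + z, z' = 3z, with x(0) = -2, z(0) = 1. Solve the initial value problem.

x(t) = e^(3t) - 3e^(2t), z(t) = e^(3t)

Coefficient matrix A = [[2, 1], [0, 3]].
Characteristic polynomial det(A - λI) = λ^2 - 5λ + 6 = 0.
Eigenvalues λ = 2, 3.
For λ=2: (A-λI) row 1 is [0, 1], so an eigenvector is (-1, 0).
For λ=3: (A-λI) row 1 is [-1, 1], so an eigenvector is (1, 1).
General solution: C_1e^(2t)(-1,0) + C_2e^(3t)(1,1).
Applying x(0)=-2, z(0)=1 gives C_1=3, C_2=1.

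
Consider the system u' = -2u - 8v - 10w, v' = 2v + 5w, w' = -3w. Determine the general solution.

u(t) = K_1e^(-2t) - 2K_2e^(2t) + 2K_3e^(-3t), v(t) = K_2e^(2t) - K_3e^(-3t), w(t) = K_3e^(-3t)

Coefficient matrix A = [[-2, -8, -10], [0, 2, 5], [0, 0, -3]].
det(A - λI) = 0 gives eigenvalues λ = -2, 2, -3.
For λ=-2: eigenvector (1,0,0).
For λ=2: eigenvector (-2,1,0).
For λ=-3: eigenvector (2,-1,1).
General solution: K_1e^(-2t)(1,0,0) + K_2e^(2t)(-2,1,0) + K_3e^(-3t)(2,-1,1).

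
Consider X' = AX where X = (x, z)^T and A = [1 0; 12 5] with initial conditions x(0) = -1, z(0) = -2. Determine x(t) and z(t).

Coefficient matrix A = [[1, 0], [12, 5]].
Characteristic polynomial det(A - λI) = λ^2 - 6λ + 5 = 0.
Eigenvalues λ = 5, 1.
For λ=5: (A-λI) row 1 is [-4, 0], so an eigenvector is (0, -1).
For λ=1: (A-λI) row 2 is [12, 4], so an eigenvector is (-1, 3).
General solution: K_1e^(5t)(0,-1) + K_2e^(t)(-1,3).
Applying x(0)=-1, z(0)=-2 gives K_1=5, K_2=1.

x(t) = -e^(t), z(t) = -5e^(5t) + 3e^(t)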